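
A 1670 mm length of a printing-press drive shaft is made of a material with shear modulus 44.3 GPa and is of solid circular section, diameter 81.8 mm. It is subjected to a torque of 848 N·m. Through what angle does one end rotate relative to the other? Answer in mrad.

7.27 mrad

J = πd⁴/32 = π(0.0818)⁴/32 = 4.396×10^-6 m⁴.
θ = T·L/(G·J) = 848.0 × 1.67 / (44.3×10⁹ × 4.396×10^-6) = 7.273×10^-3 rad.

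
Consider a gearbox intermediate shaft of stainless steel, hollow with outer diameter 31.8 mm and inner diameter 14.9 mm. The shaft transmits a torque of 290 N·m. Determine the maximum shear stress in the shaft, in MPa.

J = π(d_o⁴ − d_i⁴)/32 = π(0.0318⁴ − 0.0149⁴)/32 = 9.556×10^-8 m⁴.
τ_max = T·r/J = 290.0 × 0.0159 / 9.556×10^-8 = 4.825×10^7 Pa.

48.3 MPa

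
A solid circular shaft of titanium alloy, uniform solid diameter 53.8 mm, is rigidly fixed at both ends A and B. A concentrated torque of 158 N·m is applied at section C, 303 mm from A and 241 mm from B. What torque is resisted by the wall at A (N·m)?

With uniform GJ and both ends fixed, compatibility θ_AC = θ_CB gives T_A·a = T_B·b, together with T_A + T_B = T₀.
T_A = T₀·b/(a+b) = 158.0·241/544.0 = 70.00 N·m; T_B = 88.00 N·m.

70.0 N·m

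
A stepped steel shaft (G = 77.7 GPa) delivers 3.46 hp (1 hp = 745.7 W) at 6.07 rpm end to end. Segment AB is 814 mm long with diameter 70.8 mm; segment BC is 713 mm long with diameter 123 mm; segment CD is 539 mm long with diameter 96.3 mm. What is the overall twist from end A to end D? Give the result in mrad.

22.2 mrad

ω = 2π·6.07/60 = 0.6356 rad/s, so T = P/ω = 3.46×745.7 / 0.6356 = 4059 N·m.
J_AB = π(0.0708)⁴/32 = 2.47×10^-6 m⁴; J_BC = π(0.123)⁴/32 = 2.25×10^-5 m⁴; J_CD = π(0.0963)⁴/32 = 8.44×10^-6 m⁴.
θ = (T/G)·Σ L_i/J_i = (4059/77.7×10⁹)·(0.814/2.47×10^-6 + 0.713/2.25×10^-5 + 0.539/8.44×10^-6) = 0.02223 rad.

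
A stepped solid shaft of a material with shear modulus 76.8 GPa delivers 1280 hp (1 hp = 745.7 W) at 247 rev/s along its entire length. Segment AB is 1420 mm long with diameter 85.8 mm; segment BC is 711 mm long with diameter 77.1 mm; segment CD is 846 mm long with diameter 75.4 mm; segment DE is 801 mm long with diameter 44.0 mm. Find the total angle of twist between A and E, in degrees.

1.34°

ω = 2π·247 = 1552 rad/s, so T = P/ω = 1280×745.7 / 1552 = 615.0 N·m.
J_AB = π(0.0858)⁴/32 = 5.32×10^-6 m⁴; J_BC = π(0.0771)⁴/32 = 3.47×10^-6 m⁴; J_CD = π(0.0754)⁴/32 = 3.17×10^-6 m⁴; J_DE = π(0.0440)⁴/32 = 3.68×10^-7 m⁴.
θ = (T/G)·Σ L_i/J_i = (615.0/76.8×10⁹)·(1.42/5.32×10^-6 + 0.711/3.47×10^-6 + 0.846/3.17×10^-6 + 0.801/3.68×10^-7) = 0.02335 rad.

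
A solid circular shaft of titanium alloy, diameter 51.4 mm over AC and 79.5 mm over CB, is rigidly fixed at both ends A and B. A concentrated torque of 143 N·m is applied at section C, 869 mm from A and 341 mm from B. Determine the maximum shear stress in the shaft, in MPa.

Compatibility: T_A·a/J_AC = T_B·b/J_CB with T_A + T_B = T₀.
J_AC = 6.85×10^-7 m⁴, J_CB = 3.92×10^-6 m⁴, so T_A = T₀·(J_AC/a)/((J_AC/a)+(J_CB/b)) = 9.176 N·m, T_B = 133.8 N·m.
τ in each portion: τ_AC = 3.44×10^5 Pa, τ_CB = 1.36×10^6 Pa; maximum is in CB.
τ_max = T_CB·r/J = 133.8·0.0398/3.92×10^-6 = 1.356×10^6 Pa.

1.36 MPa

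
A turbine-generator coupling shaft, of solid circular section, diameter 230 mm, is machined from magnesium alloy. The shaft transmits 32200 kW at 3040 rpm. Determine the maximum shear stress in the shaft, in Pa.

ω = 2π·3040/60 = 318.3 rad/s, so T = P/ω = 32200×10³ / 318.3 = 101100 N·m.
J = πd⁴/32 = π(0.230)⁴/32 = 2.747×10^-4 m⁴.
τ_max = T·r/J = 101100 × 0.115 / 2.747×10^-4 = 4.234×10^7 Pa.

4.23e7 Pa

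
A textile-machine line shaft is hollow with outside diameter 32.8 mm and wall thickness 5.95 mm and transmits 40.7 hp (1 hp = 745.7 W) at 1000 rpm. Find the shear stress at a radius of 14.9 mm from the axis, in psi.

ω = 2π·1000/60 = 104.7 rad/s, so T = P/ω = 40.7×745.7 / 104.7 = 289.8 N·m.
J = π(d_o⁴ − d_i⁴)/32 = π(0.0328⁴ − 0.0209⁴)/32 = 9.490×10^-8 m⁴.
Shear stress varies linearly with radius: τ = T·r/J = 289.8 × 0.0149 / 9.490×10^-8 = 4.550×10^7 Pa.

6600 psi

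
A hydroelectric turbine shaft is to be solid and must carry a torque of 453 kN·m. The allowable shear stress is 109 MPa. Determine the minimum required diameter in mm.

For a solid shaft τ_max = 16T/(πd³), so d = (16T/(π τ_allow))^(1/3) = (16·453000/(π·1.09×10^8))^(1/3) = 0.2766 m.

277 mm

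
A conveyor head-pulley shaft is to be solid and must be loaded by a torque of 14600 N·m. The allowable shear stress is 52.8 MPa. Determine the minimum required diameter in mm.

112 mm

For a solid shaft τ_max = 16T/(πd³), so d = (16T/(π τ_allow))^(1/3) = (16·14600/(π·5.28×10^7))^(1/3) = 0.1121 m.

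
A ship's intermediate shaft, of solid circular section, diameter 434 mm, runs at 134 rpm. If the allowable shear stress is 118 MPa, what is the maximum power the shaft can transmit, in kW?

J = πd⁴/32 = π(0.434)⁴/32 = 3.483×10^-3 m⁴.
T_max = τ_allow·J/r = 1.18×10^8 × 3.483×10^-3 / 0.217 = 1.894e6 N·m.
ω = 2π·134/60 = 14.03 rad/s, so P_max = T_max·ω = 2.658×10^7 W.

26600 kW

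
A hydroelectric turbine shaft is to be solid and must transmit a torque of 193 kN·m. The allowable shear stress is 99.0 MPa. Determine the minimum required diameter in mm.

215 mm

For a solid shaft τ_max = 16T/(πd³), so d = (16T/(π τ_allow))^(1/3) = (16·193000/(π·9.90×10^7))^(1/3) = 0.2149 m.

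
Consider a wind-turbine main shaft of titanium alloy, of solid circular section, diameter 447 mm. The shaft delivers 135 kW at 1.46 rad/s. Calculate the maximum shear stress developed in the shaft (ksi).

ω = 1.46 rad/s, so T = P/ω = 135×10³ / 1.460 = 92470 N·m.
J = πd⁴/32 = π(0.447)⁴/32 = 3.919×10^-3 m⁴.
τ_max = T·r/J = 92470 × 0.224 / 3.919×10^-3 = 5.273×10^6 Pa.

0.765 ksi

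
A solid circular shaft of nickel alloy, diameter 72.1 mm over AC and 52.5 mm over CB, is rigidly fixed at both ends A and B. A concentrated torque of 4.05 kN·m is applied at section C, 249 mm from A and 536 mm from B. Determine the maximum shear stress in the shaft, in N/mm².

48.7 N/mm²

Compatibility: T_A·a/J_AC = T_B·b/J_CB with T_A + T_B = T₀.
J_AC = 2.65×10^-6 m⁴, J_CB = 7.46×10^-7 m⁴, so T_A = T₀·(J_AC/a)/((J_AC/a)+(J_CB/b)) = 3582 N·m, T_B = 467.8 N·m.
τ in each portion: τ_AC = 4.87×10^7 Pa, τ_CB = 1.65×10^7 Pa; maximum is in AC.
τ_max = T_AC·r/J = 3582·0.0360/2.65×10^-6 = 4.868×10^7 Pa.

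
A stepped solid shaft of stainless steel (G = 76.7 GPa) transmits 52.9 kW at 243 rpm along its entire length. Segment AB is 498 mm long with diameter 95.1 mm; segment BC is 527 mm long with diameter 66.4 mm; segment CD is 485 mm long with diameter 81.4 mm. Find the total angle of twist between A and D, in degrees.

0.700°

ω = 2π·243/60 = 25.45 rad/s, so T = P/ω = 52.9×10³ / 25.45 = 2079 N·m.
J_AB = π(0.0951)⁴/32 = 8.03×10^-6 m⁴; J_BC = π(0.0664)⁴/32 = 1.91×10^-6 m⁴; J_CD = π(0.0814)⁴/32 = 4.31×10^-6 m⁴.
θ = (T/G)·Σ L_i/J_i = (2079/76.7×10⁹)·(0.498/8.03×10^-6 + 0.527/1.91×10^-6 + 0.485/4.31×10^-6) = 0.01222 rad.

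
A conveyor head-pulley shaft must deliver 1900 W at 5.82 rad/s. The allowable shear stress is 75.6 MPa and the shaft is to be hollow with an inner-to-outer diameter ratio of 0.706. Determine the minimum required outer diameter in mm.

ω = 5.82 rad/s, so T = P/ω = 1900 / 5.820 = 326.5 N·m.
For a hollow shaft with d_i/d_o = 0.706: τ_max = 16T/(π d_o³ (1−k⁴)), so d_o = [16T/(π τ_allow (1−k⁴))]^(1/3) = [16·326.5/(π·7.56×10^7·0.7516)]^(1/3) = 0.03082 m.

30.8 mm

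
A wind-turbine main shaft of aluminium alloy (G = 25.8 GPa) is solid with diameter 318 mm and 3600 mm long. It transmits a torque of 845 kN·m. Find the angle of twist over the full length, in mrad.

117 mrad

J = πd⁴/32 = π(0.318)⁴/32 = 1.004×10^-3 m⁴.
θ = T·L/(G·J) = 845000 × 3.60 / (25.8×10⁹ × 1.004×10^-3) = 0.1174 rad.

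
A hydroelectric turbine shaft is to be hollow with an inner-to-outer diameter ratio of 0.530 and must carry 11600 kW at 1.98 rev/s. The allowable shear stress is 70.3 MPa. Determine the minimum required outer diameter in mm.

ω = 2π·1.98 = 12.44 rad/s, so T = P/ω = 11600×10³ / 12.44 = 932400 N·m.
For a hollow shaft with d_i/d_o = 0.530: τ_max = 16T/(π d_o³ (1−k⁴)), so d_o = [16T/(π τ_allow (1−k⁴))]^(1/3) = [16·932400/(π·7.03×10^7·0.9211)]^(1/3) = 0.4186 m.

419 mm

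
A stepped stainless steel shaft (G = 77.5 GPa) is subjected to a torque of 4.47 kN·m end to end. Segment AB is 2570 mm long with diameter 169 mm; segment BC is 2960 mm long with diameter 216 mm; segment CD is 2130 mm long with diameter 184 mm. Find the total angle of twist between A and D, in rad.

J_AB = π(0.169)⁴/32 = 8.01×10^-5 m⁴; J_BC = π(0.216)⁴/32 = 2.14×10^-4 m⁴; J_CD = π(0.184)⁴/32 = 1.13×10^-4 m⁴.
θ = (T/G)·Σ L_i/J_i = (4470/77.5×10⁹)·(2.57/8.01×10^-5 + 2.96/2.14×10^-4 + 2.13/1.13×10^-4) = 3.742×10^-3 rad.

0.00374 rad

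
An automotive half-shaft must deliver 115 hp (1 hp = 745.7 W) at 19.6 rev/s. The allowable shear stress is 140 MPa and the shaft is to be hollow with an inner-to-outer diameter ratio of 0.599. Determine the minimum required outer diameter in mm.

30.7 mm

ω = 2π·19.6 = 123.2 rad/s, so T = P/ω = 115×745.7 / 123.2 = 696.3 N·m.
For a hollow shaft with d_i/d_o = 0.599: τ_max = 16T/(π d_o³ (1−k⁴)), so d_o = [16T/(π τ_allow (1−k⁴))]^(1/3) = [16·696.3/(π·1.40×10^8·0.8713)]^(1/3) = 0.03075 m.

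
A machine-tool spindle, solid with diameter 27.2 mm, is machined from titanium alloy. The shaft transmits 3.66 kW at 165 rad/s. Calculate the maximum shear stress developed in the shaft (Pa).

ω = 165 rad/s, so T = P/ω = 3.66×10³ / 165.0 = 22.18 N·m.
J = πd⁴/32 = π(0.0272)⁴/32 = 5.374×10^-8 m⁴.
τ_max = T·r/J = 22.18 × 0.0136 / 5.374×10^-8 = 5.614×10^6 Pa.

5.61e6 Pa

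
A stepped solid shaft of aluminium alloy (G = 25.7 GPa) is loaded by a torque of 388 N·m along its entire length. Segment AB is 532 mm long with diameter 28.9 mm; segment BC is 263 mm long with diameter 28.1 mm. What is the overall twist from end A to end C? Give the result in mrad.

J_AB = π(0.0289)⁴/32 = 6.85×10^-8 m⁴; J_BC = π(0.0281)⁴/32 = 6.12×10^-8 m⁴.
θ = (T/G)·Σ L_i/J_i = (388.0/25.7×10⁹)·(0.532/6.85×10^-8 + 0.263/6.12×10^-8) = 0.1821 rad.

182 mrad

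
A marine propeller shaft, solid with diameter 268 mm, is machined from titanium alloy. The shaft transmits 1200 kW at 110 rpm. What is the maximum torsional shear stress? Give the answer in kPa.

27600 kPa

ω = 2π·110/60 = 11.52 rad/s, so T = P/ω = 1200×10³ / 11.52 = 104200 N·m.
J = πd⁴/32 = π(0.268)⁴/32 = 5.065×10^-4 m⁴.
τ_max = T·r/J = 104200 × 0.134 / 5.065×10^-4 = 2.756×10^7 Pa.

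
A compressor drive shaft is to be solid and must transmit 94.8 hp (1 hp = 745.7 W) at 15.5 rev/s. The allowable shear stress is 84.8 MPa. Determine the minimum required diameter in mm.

ω = 2π·15.5 = 97.39 rad/s, so T = P/ω = 94.8×745.7 / 97.39 = 725.9 N·m.
For a solid shaft τ_max = 16T/(πd³), so d = (16T/(π τ_allow))^(1/3) = (16·725.9/(π·8.48×10^7))^(1/3) = 0.03519 m.

35.2 mm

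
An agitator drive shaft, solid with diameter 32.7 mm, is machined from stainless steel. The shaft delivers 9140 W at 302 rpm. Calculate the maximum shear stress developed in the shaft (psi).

ω = 2π·302/60 = 31.63 rad/s, so T = P/ω = 9140 / 31.63 = 289.0 N·m.
J = πd⁴/32 = π(0.0327)⁴/32 = 1.123×10^-7 m⁴.
τ_max = T·r/J = 289.0 × 0.0163 / 1.123×10^-7 = 4.210×10^7 Pa.

6110 psi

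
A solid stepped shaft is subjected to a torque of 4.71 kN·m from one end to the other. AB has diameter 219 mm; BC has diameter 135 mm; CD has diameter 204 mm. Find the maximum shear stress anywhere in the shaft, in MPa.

Under the same torque, τ_max = 16T/(πd³) is largest where d is smallest — segment BC (d = 135 mm).
τ_max = 16·4710/(π·(0.135)³) = 9.750×10^6 Pa.

9.75 MPa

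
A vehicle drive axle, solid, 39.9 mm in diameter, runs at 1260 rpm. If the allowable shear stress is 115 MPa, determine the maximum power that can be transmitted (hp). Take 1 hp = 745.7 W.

J = πd⁴/32 = π(0.0399)⁴/32 = 2.488×10^-7 m⁴.
T_max = τ_allow·J/r = 1.15×10^8 × 2.488×10^-7 / 0.0199 = 1434 N·m.
ω = 2π·1260/60 = 131.9 rad/s, so P_max = T_max·ω = 1.893×10^5 W.

254 hp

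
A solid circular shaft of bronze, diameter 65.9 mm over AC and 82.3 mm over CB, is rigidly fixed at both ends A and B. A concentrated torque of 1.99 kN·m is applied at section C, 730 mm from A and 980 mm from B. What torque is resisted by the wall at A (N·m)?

Compatibility: T_A·a/J_AC = T_B·b/J_CB with T_A + T_B = T₀.
J_AC = 1.85×10^-6 m⁴, J_CB = 4.50×10^-6 m⁴, so T_A = T₀·(J_AC/a)/((J_AC/a)+(J_CB/b)) = 707.7 N·m, T_B = 1282 N·m.

708 N·m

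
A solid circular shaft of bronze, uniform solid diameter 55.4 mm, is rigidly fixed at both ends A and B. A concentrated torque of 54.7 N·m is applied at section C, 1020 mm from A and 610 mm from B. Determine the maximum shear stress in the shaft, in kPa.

With uniform GJ and both ends fixed, compatibility θ_AC = θ_CB gives T_A·a = T_B·b, together with T_A + T_B = T₀.
T_A = T₀·b/(a+b) = 54.70·610/1630 = 20.47 N·m; T_B = 34.23 N·m.
τ in each portion: τ_AC = 6.13×10^5 Pa, τ_CB = 1.03×10^6 Pa; maximum is in CB.
τ_max = T_CB·r/J = 34.23·0.0277/9.25×10^-7 = 1.025×10^6 Pa.

1030 kPa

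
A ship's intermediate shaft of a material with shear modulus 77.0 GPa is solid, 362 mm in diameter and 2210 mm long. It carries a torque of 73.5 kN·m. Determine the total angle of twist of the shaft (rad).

0.00125 rad

J = πd⁴/32 = π(0.362)⁴/32 = 1.686×10^-3 m⁴.
θ = T·L/(G·J) = 73500 × 2.21 / (77.0×10⁹ × 1.686×10^-3) = 1.251×10^-3 rad.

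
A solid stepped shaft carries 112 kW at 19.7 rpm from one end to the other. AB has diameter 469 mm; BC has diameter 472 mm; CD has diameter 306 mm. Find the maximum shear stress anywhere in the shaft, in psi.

1400 psi

ω = 2π·19.7/60 = 2.063 rad/s, so T = P/ω = 112×10³ / 2.063 = 54290 N·m.
Under the same torque, τ_max = 16T/(πd³) is largest where d is smallest — segment CD (d = 306 mm).
τ_max = 16·54290/(π·(0.306)³) = 9.650×10^6 Pa.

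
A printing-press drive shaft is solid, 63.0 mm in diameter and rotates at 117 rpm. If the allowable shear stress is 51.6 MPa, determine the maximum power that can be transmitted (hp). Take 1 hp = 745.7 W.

J = πd⁴/32 = π(0.0630)⁴/32 = 1.547×10^-6 m⁴.
T_max = τ_allow·J/r = 5.16×10^7 × 1.547×10^-6 / 0.0315 = 2533 N·m.
ω = 2π·117/60 = 12.25 rad/s, so P_max = T_max·ω = 3.104×10^4 W.

41.6 hp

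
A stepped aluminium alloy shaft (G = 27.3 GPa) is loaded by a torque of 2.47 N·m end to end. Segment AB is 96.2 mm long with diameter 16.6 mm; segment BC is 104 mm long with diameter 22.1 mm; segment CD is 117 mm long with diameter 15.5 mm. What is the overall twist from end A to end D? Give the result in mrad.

3.44 mrad

J_AB = π(0.0166)⁴/32 = 7.45×10^-9 m⁴; J_BC = π(0.0221)⁴/32 = 2.34×10^-8 m⁴; J_CD = π(0.0155)⁴/32 = 5.67×10^-9 m⁴.
θ = (T/G)·Σ L_i/J_i = (2.470/27.3×10⁹)·(0.0962/7.45×10^-9 + 0.104/2.34×10^-8 + 0.117/5.67×10^-9) = 3.437×10^-3 rad.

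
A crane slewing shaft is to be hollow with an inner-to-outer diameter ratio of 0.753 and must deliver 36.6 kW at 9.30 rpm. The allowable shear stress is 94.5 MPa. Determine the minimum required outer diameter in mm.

144 mm

ω = 2π·9.30/60 = 0.9739 rad/s, so T = P/ω = 36.6×10³ / 0.9739 = 37580 N·m.
For a hollow shaft with d_i/d_o = 0.753: τ_max = 16T/(π d_o³ (1−k⁴)), so d_o = [16T/(π τ_allow (1−k⁴))]^(1/3) = [16·37580/(π·9.45×10^7·0.6785)]^(1/3) = 0.1440 m.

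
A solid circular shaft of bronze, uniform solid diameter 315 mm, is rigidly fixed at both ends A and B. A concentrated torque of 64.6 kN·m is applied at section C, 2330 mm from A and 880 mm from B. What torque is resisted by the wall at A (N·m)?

With uniform GJ and both ends fixed, compatibility θ_AC = θ_CB gives T_A·a = T_B·b, together with T_A + T_B = T₀.
T_A = T₀·b/(a+b) = 64600·880/3210 = 17710 N·m; T_B = 46890 N·m.

17700 N·m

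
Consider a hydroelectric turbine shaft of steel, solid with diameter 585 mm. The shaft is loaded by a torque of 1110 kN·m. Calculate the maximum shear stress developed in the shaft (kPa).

J = πd⁴/32 = π(0.585)⁴/32 = 0.01150 m⁴.
τ_max = T·r/J = 1.110e6 × 0.292 / 0.01150 = 2.824×10^7 Pa.

28200 kPa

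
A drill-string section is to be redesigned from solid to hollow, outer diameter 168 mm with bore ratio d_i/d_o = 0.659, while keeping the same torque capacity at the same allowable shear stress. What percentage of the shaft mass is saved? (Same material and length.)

35.0 %

Equal τ_max and T ⇒ the solid shaft needs d_s³ = d_o³(1−k⁴), so d_s = 168·(1−0.659⁴)^(1/3) = 156.7 mm.
Area ratio A_h/A_s = d_o²(1−k²)/d_s² = (1−k²)/(1−k⁴)^(2/3) = 0.6503.
Mass saving = 1 − 0.6503 = 35.0 %.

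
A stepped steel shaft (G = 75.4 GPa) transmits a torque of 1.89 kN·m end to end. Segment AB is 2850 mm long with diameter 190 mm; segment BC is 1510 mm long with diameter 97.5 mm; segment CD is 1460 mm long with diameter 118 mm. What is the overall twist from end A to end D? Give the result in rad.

0.00675 rad

J_AB = π(0.190)⁴/32 = 1.28×10^-4 m⁴; J_BC = π(0.0975)⁴/32 = 8.87×10^-6 m⁴; J_CD = π(0.118)⁴/32 = 1.90×10^-5 m⁴.
θ = (T/G)·Σ L_i/J_i = (1890/75.4×10⁹)·(2.85/1.28×10^-4 + 1.51/8.87×10^-6 + 1.46/1.90×10^-5) = 6.747×10^-3 rad.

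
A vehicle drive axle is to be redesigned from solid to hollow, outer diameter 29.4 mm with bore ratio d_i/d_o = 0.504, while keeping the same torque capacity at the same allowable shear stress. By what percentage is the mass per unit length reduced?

Equal τ_max and T ⇒ the solid shaft needs d_s³ = d_o³(1−k⁴), so d_s = 29.4·(1−0.504⁴)^(1/3) = 28.75 mm.
Area ratio A_h/A_s = d_o²(1−k²)/d_s² = (1−k²)/(1−k⁴)^(2/3) = 0.7799.
Mass saving = 1 − 0.7799 = 22.0 %.

22.0 %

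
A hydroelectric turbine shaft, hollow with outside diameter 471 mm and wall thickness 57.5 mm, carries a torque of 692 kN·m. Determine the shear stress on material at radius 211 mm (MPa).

J = π(d_o⁴ − d_i⁴)/32 = π(0.471⁴ − 0.356⁴)/32 = 3.255×10^-3 m⁴.
Shear stress varies linearly with radius: τ = T·r/J = 692000 × 0.211 / 3.255×10^-3 = 4.486×10^7 Pa.

44.9 MPa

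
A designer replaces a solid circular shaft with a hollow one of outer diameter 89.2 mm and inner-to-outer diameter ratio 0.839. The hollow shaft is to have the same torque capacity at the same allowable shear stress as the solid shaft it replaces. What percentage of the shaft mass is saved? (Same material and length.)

53.3 %

Equal τ_max and T ⇒ the solid shaft needs d_s³ = d_o³(1−k⁴), so d_s = 89.2·(1−0.839⁴)^(1/3) = 71.01 mm.
Area ratio A_h/A_s = d_o²(1−k²)/d_s² = (1−k²)/(1−k⁴)^(2/3) = 0.4672.
Mass saving = 1 − 0.4672 = 53.3 %.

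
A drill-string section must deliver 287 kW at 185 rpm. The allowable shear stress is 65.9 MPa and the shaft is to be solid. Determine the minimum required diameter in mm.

ω = 2π·185/60 = 19.37 rad/s, so T = P/ω = 287×10³ / 19.37 = 14810 N·m.
For a solid shaft τ_max = 16T/(πd³), so d = (16T/(π τ_allow))^(1/3) = (16·14810/(π·6.59×10^7))^(1/3) = 0.1046 m.

105 mm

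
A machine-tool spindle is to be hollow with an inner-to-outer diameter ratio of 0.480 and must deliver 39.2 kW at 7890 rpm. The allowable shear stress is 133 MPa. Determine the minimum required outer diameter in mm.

12.4 mm

ω = 2π·7890/60 = 826.2 rad/s, so T = P/ω = 39.2×10³ / 826.2 = 47.44 N·m.
For a hollow shaft with d_i/d_o = 0.480: τ_max = 16T/(π d_o³ (1−k⁴)), so d_o = [16T/(π τ_allow (1−k⁴))]^(1/3) = [16·47.44/(π·1.33×10^8·0.9469)]^(1/3) = 0.01243 m.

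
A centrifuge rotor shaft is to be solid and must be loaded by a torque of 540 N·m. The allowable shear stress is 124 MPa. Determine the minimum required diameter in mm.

For a solid shaft τ_max = 16T/(πd³), so d = (16T/(π τ_allow))^(1/3) = (16·540.0/(π·1.24×10^8))^(1/3) = 0.02810 m.

28.1 mm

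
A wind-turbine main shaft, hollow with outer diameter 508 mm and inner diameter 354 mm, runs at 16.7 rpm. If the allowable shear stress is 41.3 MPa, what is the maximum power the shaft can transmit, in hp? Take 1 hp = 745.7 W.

1910 hp

J = π(d_o⁴ − d_i⁴)/32 = π(0.508⁴ − 0.354⁴)/32 = 4.996×10^-3 m⁴.
T_max = τ_allow·J/r = 4.13×10^7 × 4.996×10^-3 / 0.254 = 812400 N·m.
ω = 2π·16.7/60 = 1.749 rad/s, so P_max = T_max·ω = 1.421×10^6 W.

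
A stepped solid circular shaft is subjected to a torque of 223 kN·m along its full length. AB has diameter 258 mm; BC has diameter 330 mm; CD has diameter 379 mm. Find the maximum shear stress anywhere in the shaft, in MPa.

66.1 MPa

Under the same torque, τ_max = 16T/(πd³) is largest where d is smallest — segment AB (d = 258 mm).
τ_max = 16·223000/(π·(0.258)³) = 6.613×10^7 Pa.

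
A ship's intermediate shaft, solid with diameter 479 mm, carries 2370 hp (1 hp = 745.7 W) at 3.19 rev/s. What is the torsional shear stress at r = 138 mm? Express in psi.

341 psi

ω = 2π·3.19 = 20.04 rad/s, so T = P/ω = 2370×745.7 / 20.04 = 88170 N·m.
J = πd⁴/32 = π(0.479)⁴/32 = 5.168×10^-3 m⁴.
Shear stress varies linearly with radius: τ = T·r/J = 88170 × 0.138 / 5.168×10^-3 = 2.354×10^6 Pa.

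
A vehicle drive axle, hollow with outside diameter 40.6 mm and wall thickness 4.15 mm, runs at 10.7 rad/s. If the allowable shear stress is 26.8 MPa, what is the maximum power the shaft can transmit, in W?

2260 W

J = π(d_o⁴ − d_i⁴)/32 = π(0.0406⁴ − 0.0323⁴)/32 = 1.599×10^-7 m⁴.
T_max = τ_allow·J/r = 2.68×10^7 × 1.599×10^-7 / 0.0203 = 211.1 N·m.
ω = 10.7 rad/s, so P_max = T_max·ω = 2259 W.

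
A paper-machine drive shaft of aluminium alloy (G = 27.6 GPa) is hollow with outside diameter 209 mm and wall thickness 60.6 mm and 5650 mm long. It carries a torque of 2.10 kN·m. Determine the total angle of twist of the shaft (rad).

J = π(d_o⁴ − d_i⁴)/32 = π(0.209⁴ − 0.0878⁴)/32 = 1.815×10^-4 m⁴.
θ = T·L/(G·J) = 2100 × 5.65 / (27.6×10⁹ × 1.815×10^-4) = 2.369×10^-3 rad.

0.00237 rad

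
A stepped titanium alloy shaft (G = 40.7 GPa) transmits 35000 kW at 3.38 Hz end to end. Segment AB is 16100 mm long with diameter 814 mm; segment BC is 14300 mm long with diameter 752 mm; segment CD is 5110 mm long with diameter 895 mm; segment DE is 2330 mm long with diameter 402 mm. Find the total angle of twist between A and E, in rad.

ω = 2π·3.38 = 21.24 rad/s, so T = P/ω = 35000×10³ / 21.24 = 1.648e6 N·m.
J_AB = π(0.814)⁴/32 = 0.0431 m⁴; J_BC = π(0.752)⁴/32 = 0.0314 m⁴; J_CD = π(0.895)⁴/32 = 0.0630 m⁴; J_DE = π(0.402)⁴/32 = 2.56×10^-3 m⁴.
θ = (T/G)·Σ L_i/J_i = (1.648e6/40.7×10⁹)·(16.1/0.0431 + 14.3/0.0314 + 5.11/0.0630 + 2.33/2.56×10^-3) = 0.07365 rad.

0.0737 rad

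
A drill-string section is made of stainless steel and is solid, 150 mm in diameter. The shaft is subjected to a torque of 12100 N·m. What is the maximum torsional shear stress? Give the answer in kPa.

J = πd⁴/32 = π(0.150)⁴/32 = 4.970×10^-5 m⁴.
τ_max = T·r/J = 12100 × 0.0750 / 4.970×10^-5 = 1.826×10^7 Pa.

18300 kPa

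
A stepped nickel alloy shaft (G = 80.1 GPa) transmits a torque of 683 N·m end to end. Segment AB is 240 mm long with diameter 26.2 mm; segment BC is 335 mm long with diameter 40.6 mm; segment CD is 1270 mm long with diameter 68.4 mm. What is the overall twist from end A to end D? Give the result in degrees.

J_AB = π(0.0262)⁴/32 = 4.63×10^-8 m⁴; J_BC = π(0.0406)⁴/32 = 2.67×10^-7 m⁴; J_CD = π(0.0684)⁴/32 = 2.15×10^-6 m⁴.
θ = (T/G)·Σ L_i/J_i = (683.0/80.1×10⁹)·(0.240/4.63×10^-8 + 0.335/2.67×10^-7 + 1.27/2.15×10^-6) = 0.05999 rad.

3.44°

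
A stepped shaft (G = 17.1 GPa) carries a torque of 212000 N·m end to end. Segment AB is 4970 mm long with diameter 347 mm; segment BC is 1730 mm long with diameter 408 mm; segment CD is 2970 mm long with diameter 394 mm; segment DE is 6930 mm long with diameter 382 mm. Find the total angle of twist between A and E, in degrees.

6.18°

J_AB = π(0.347)⁴/32 = 1.42×10^-3 m⁴; J_BC = π(0.408)⁴/32 = 2.72×10^-3 m⁴; J_CD = π(0.394)⁴/32 = 2.37×10^-3 m⁴; J_DE = π(0.382)⁴/32 = 2.09×10^-3 m⁴.
θ = (T/G)·Σ L_i/J_i = (212000/17.1×10⁹)·(4.97/1.42×10^-3 + 1.73/2.72×10^-3 + 2.97/2.37×10^-3 + 6.93/2.09×10^-3) = 0.1078 rad.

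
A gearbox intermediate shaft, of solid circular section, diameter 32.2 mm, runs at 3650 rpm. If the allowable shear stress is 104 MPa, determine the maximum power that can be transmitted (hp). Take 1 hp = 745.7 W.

349 hp

J = πd⁴/32 = π(0.0322)⁴/32 = 1.055×10^-7 m⁴.
T_max = τ_allow·J/r = 1.04×10^8 × 1.055×10^-7 / 0.0161 = 681.8 N·m.
ω = 2π·3650/60 = 382.2 rad/s, so P_max = T_max·ω = 2.606×10^5 W.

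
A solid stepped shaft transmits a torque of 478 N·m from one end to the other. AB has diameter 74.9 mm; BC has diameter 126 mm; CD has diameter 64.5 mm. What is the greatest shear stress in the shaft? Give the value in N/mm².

Under the same torque, τ_max = 16T/(πd³) is largest where d is smallest — segment CD (d = 64.5 mm).
τ_max = 16·478.0/(π·(0.0645)³) = 9.072×10^6 Pa.

9.07 N/mm²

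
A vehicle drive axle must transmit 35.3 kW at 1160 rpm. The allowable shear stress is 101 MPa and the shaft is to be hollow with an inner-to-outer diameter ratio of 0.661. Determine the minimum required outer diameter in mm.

26.3 mm

ω = 2π·1160/60 = 121.5 rad/s, so T = P/ω = 35.3×10³ / 121.5 = 290.6 N·m.
For a hollow shaft with d_i/d_o = 0.661: τ_max = 16T/(π d_o³ (1−k⁴)), so d_o = [16T/(π τ_allow (1−k⁴))]^(1/3) = [16·290.6/(π·1.01×10^8·0.8091)]^(1/3) = 0.02626 m.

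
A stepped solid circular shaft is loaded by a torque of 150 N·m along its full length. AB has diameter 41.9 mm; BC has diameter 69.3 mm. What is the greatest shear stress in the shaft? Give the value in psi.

Under the same torque, τ_max = 16T/(πd³) is largest where d is smallest — segment AB (d = 41.9 mm).
τ_max = 16·150.0/(π·(0.0419)³) = 1.039×10^7 Pa.

1510 psi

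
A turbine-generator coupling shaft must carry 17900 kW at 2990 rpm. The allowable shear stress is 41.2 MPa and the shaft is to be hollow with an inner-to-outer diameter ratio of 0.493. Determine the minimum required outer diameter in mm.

196 mm

ω = 2π·2990/60 = 313.1 rad/s, so T = P/ω = 17900×10³ / 313.1 = 57170 N·m.
For a hollow shaft with d_i/d_o = 0.493: τ_max = 16T/(π d_o³ (1−k⁴)), so d_o = [16T/(π τ_allow (1−k⁴))]^(1/3) = [16·57170/(π·4.12×10^7·0.9409)]^(1/3) = 0.1958 m.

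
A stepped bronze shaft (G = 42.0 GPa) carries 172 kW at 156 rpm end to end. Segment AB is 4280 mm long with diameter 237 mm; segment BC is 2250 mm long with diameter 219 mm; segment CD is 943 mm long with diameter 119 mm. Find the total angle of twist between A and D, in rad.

0.0180 rad

ω = 2π·156/60 = 16.34 rad/s, so T = P/ω = 172×10³ / 16.34 = 10530 N·m.
J_AB = π(0.237)⁴/32 = 3.10×10^-4 m⁴; J_BC = π(0.219)⁴/32 = 2.26×10^-4 m⁴; J_CD = π(0.119)⁴/32 = 1.97×10^-5 m⁴.
θ = (T/G)·Σ L_i/J_i = (10530/42.0×10⁹)·(4.28/3.10×10^-4 + 2.25/2.26×10^-4 + 0.943/1.97×10^-5) = 0.01797 rad.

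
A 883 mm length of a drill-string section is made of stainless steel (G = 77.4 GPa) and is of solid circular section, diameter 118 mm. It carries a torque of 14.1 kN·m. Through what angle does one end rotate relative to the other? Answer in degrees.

J = πd⁴/32 = π(0.118)⁴/32 = 1.903×10^-5 m⁴.
θ = T·L/(G·J) = 14100 × 0.883 / (77.4×10⁹ × 1.903×10^-5) = 8.451×10^-3 rad.

0.484°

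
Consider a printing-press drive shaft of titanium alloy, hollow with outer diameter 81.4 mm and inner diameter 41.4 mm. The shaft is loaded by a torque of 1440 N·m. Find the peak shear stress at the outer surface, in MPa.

14.6 MPa

J = π(d_o⁴ − d_i⁴)/32 = π(0.0814⁴ − 0.0414⁴)/32 = 4.022×10^-6 m⁴.
τ_max = T·r/J = 1440 × 0.0407 / 4.022×10^-6 = 1.457×10^7 Pa.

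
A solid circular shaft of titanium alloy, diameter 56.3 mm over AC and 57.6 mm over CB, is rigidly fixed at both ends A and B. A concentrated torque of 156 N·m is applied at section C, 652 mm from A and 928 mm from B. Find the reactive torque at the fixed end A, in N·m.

Compatibility: T_A·a/J_AC = T_B·b/J_CB with T_A + T_B = T₀.
J_AC = 9.86×10^-7 m⁴, J_CB = 1.08×10^-6 m⁴, so T_A = T₀·(J_AC/a)/((J_AC/a)+(J_CB/b)) = 88.15 N·m, T_B = 67.85 N·m.

88.1 N·m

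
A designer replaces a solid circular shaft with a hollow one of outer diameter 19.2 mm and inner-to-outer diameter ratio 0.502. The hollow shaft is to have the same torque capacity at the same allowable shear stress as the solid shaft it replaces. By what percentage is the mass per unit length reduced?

21.9 %

Equal τ_max and T ⇒ the solid shaft needs d_s³ = d_o³(1−k⁴), so d_s = 19.2·(1−0.502⁴)^(1/3) = 18.78 mm.
Area ratio A_h/A_s = d_o²(1−k²)/d_s² = (1−k²)/(1−k⁴)^(2/3) = 0.7814.
Mass saving = 1 − 0.7814 = 21.9 %.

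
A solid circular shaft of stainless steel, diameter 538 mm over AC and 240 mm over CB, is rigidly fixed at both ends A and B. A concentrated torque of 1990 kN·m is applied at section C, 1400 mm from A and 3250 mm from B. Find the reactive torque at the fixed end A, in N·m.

1.96e6 N·m

Compatibility: T_A·a/J_AC = T_B·b/J_CB with T_A + T_B = T₀.
J_AC = 8.22×10^-3 m⁴, J_CB = 3.26×10^-4 m⁴, so T_A = T₀·(J_AC/a)/((J_AC/a)+(J_CB/b)) = 1.957e6 N·m, T_B = 33380 N·m.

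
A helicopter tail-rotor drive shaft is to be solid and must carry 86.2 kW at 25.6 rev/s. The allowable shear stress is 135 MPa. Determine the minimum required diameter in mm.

ω = 2π·25.6 = 160.8 rad/s, so T = P/ω = 86.2×10³ / 160.8 = 535.9 N·m.
For a solid shaft τ_max = 16T/(πd³), so d = (16T/(π τ_allow))^(1/3) = (16·535.9/(π·1.35×10^8))^(1/3) = 0.02724 m.

27.2 mm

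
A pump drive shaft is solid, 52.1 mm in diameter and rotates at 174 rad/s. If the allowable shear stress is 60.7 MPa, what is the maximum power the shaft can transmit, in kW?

J = πd⁴/32 = π(0.0521)⁴/32 = 7.234×10^-7 m⁴.
T_max = τ_allow·J/r = 6.07×10^7 × 7.234×10^-7 / 0.0261 = 1686 N·m.
ω = 174 rad/s, so P_max = T_max·ω = 2.933×10^5 W.

293 kW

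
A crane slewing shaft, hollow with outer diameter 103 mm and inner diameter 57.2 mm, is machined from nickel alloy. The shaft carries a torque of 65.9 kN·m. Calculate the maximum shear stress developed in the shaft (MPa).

J = π(d_o⁴ − d_i⁴)/32 = π(0.103⁴ − 0.0572⁴)/32 = 9.999×10^-6 m⁴.
τ_max = T·r/J = 65900 × 0.0515 / 9.999×10^-6 = 3.394×10^8 Pa.

339 MPa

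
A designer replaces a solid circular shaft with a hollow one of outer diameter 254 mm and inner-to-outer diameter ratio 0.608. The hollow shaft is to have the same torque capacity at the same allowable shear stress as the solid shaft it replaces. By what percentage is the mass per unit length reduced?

30.5 %

Equal τ_max and T ⇒ the solid shaft needs d_s³ = d_o³(1−k⁴), so d_s = 254·(1−0.608⁴)^(1/3) = 241.9 mm.
Area ratio A_h/A_s = d_o²(1−k²)/d_s² = (1−k²)/(1−k⁴)^(2/3) = 0.6952.
Mass saving = 1 − 0.6952 = 30.5 %.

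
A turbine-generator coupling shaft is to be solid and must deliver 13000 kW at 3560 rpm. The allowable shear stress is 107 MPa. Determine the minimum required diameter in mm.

118 mm

ω = 2π·3560/60 = 372.8 rad/s, so T = P/ω = 13000×10³ / 372.8 = 34870 N·m.
For a solid shaft τ_max = 16T/(πd³), so d = (16T/(π τ_allow))^(1/3) = (16·34870/(π·1.07×10^8))^(1/3) = 0.1184 m.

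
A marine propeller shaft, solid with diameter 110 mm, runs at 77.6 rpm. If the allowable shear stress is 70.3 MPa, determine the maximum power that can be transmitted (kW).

149 kW

J = πd⁴/32 = π(0.110)⁴/32 = 1.437×10^-5 m⁴.
T_max = τ_allow·J/r = 7.03×10^7 × 1.437×10^-5 / 0.0550 = 18370 N·m.
ω = 2π·77.6/60 = 8.126 rad/s, so P_max = T_max·ω = 1.493×10^5 W.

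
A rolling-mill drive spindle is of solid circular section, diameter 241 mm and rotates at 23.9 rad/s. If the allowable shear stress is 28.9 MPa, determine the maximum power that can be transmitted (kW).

1900 kW

J = πd⁴/32 = π(0.241)⁴/32 = 3.312×10^-4 m⁴.
T_max = τ_allow·J/r = 2.89×10^7 × 3.312×10^-4 / 0.120 = 79430 N·m.
ω = 23.9 rad/s, so P_max = T_max·ω = 1.898×10^6 W.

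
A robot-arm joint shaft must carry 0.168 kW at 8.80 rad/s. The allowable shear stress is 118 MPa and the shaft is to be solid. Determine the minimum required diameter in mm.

ω = 8.80 rad/s, so T = P/ω = 0.168×10³ / 8.800 = 19.09 N·m.
For a solid shaft τ_max = 16T/(πd³), so d = (16T/(π τ_allow))^(1/3) = (16·19.09/(π·1.18×10^8))^(1/3) = 0.009375 m.

9.38 mm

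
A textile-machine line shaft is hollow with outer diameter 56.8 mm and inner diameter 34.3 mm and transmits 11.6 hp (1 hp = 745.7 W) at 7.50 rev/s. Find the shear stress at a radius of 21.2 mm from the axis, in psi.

ω = 2π·7.50 = 47.12 rad/s, so T = P/ω = 11.6×745.7 / 47.12 = 183.6 N·m.
J = π(d_o⁴ − d_i⁴)/32 = π(0.0568⁴ − 0.0343⁴)/32 = 8.860×10^-7 m⁴.
Shear stress varies linearly with radius: τ = T·r/J = 183.6 × 0.0212 / 8.860×10^-7 = 4.392×10^6 Pa.

637 psi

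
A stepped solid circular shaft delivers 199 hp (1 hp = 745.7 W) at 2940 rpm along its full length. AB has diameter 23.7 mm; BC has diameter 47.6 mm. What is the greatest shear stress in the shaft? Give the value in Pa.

ω = 2π·2940/60 = 307.9 rad/s, so T = P/ω = 199×745.7 / 307.9 = 482.0 N·m.
Under the same torque, τ_max = 16T/(πd³) is largest where d is smallest — segment AB (d = 23.7 mm).
τ_max = 16·482.0/(π·(0.0237)³) = 1.844×10^8 Pa.

1.84e8 Pa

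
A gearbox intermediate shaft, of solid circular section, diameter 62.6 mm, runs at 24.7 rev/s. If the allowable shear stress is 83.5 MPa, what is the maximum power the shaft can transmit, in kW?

J = πd⁴/32 = π(0.0626)⁴/32 = 1.508×10^-6 m⁴.
T_max = τ_allow·J/r = 8.35×10^7 × 1.508×10^-6 / 0.0313 = 4022 N·m.
ω = 2π·24.7 = 155.2 rad/s, so P_max = T_max·ω = 6.242×10^5 W.

624 kW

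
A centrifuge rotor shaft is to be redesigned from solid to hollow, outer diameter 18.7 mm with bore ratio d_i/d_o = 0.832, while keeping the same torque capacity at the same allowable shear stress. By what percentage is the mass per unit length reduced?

52.5 %

Equal τ_max and T ⇒ the solid shaft needs d_s³ = d_o³(1−k⁴), so d_s = 18.7·(1−0.832⁴)^(1/3) = 15.05 mm.
Area ratio A_h/A_s = d_o²(1−k²)/d_s² = (1−k²)/(1−k⁴)^(2/3) = 0.4755.
Mass saving = 1 − 0.4755 = 52.5 %.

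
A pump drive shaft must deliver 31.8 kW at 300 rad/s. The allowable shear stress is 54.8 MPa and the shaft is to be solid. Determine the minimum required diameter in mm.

ω = 300 rad/s, so T = P/ω = 31.8×10³ / 300.0 = 106.0 N·m.
For a solid shaft τ_max = 16T/(πd³), so d = (16T/(π τ_allow))^(1/3) = (16·106.0/(π·5.48×10^7))^(1/3) = 0.02144 m.

21.4 mm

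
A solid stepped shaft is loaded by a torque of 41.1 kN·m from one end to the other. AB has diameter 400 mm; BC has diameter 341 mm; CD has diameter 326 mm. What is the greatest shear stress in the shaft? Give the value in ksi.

0.876 ksi

Under the same torque, τ_max = 16T/(πd³) is largest where d is smallest — segment CD (d = 326 mm).
τ_max = 16·41100/(π·(0.326)³) = 6.042×10^6 Pa.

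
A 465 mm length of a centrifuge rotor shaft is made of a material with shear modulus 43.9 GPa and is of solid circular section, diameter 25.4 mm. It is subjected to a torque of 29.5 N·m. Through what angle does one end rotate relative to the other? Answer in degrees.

J = πd⁴/32 = π(0.0254)⁴/32 = 4.086×10^-8 m⁴.
θ = T·L/(G·J) = 29.50 × 0.465 / (43.9×10⁹ × 4.086×10^-8) = 7.647×10^-3 rad.

0.438°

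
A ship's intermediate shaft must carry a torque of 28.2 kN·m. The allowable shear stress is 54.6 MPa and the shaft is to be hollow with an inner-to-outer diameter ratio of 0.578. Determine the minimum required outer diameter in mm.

For a hollow shaft with d_i/d_o = 0.578: τ_max = 16T/(π d_o³ (1−k⁴)), so d_o = [16T/(π τ_allow (1−k⁴))]^(1/3) = [16·28200/(π·5.46×10^7·0.8884)]^(1/3) = 0.1436 m.

144 mm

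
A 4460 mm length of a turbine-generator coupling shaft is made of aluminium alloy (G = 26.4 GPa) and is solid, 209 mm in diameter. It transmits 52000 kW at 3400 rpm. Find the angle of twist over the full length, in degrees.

7.55°

ω = 2π·3400/60 = 356.0 rad/s, so T = P/ω = 52000×10³ / 356.0 = 146000 N·m.
J = πd⁴/32 = π(0.209)⁴/32 = 1.873×10^-4 m⁴.
θ = T·L/(G·J) = 146000 × 4.46 / (26.4×10⁹ × 1.873×10^-4) = 0.1317 rad.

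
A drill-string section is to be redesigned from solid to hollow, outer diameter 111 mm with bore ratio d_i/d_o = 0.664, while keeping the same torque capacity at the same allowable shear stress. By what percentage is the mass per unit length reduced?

Equal τ_max and T ⇒ the solid shaft needs d_s³ = d_o³(1−k⁴), so d_s = 111·(1−0.664⁴)^(1/3) = 103.3 mm.
Area ratio A_h/A_s = d_o²(1−k²)/d_s² = (1−k²)/(1−k⁴)^(2/3) = 0.6458.
Mass saving = 1 − 0.6458 = 35.4 %.

35.4 %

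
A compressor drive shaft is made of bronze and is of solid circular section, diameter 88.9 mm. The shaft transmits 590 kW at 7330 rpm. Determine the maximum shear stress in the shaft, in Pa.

ω = 2π·7330/60 = 767.6 rad/s, so T = P/ω = 590×10³ / 767.6 = 768.6 N·m.
J = πd⁴/32 = π(0.0889)⁴/32 = 6.132×10^-6 m⁴.
τ_max = T·r/J = 768.6 × 0.0445 / 6.132×10^-6 = 5.572×10^6 Pa.

5.57e6 Pa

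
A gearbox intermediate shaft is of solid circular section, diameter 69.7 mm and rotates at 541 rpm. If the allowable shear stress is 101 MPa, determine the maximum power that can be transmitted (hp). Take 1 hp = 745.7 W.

J = πd⁴/32 = π(0.0697)⁴/32 = 2.317×10^-6 m⁴.
T_max = τ_allow·J/r = 1.01×10^8 × 2.317×10^-6 / 0.0348 = 6715 N·m.
ω = 2π·541/60 = 56.65 rad/s, so P_max = T_max·ω = 3.804×10^5 W.

510 hp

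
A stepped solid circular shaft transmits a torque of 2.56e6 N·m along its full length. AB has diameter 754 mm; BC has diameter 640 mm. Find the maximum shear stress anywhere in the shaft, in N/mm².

49.7 N/mm²

Under the same torque, τ_max = 16T/(πd³) is largest where d is smallest — segment BC (d = 640 mm).
τ_max = 16·2.560e6/(π·(0.640)³) = 4.974×10^7 Pa.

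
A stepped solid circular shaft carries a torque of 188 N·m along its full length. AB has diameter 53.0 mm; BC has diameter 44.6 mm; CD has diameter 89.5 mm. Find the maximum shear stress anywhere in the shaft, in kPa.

10800 kPa

Under the same torque, τ_max = 16T/(πd³) is largest where d is smallest — segment BC (d = 44.6 mm).
τ_max = 16·188.0/(π·(0.0446)³) = 1.079×10^7 Pa.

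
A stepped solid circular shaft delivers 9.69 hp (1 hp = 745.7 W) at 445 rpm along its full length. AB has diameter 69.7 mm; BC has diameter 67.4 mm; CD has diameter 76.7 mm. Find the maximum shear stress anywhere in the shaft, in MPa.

ω = 2π·445/60 = 46.60 rad/s, so T = P/ω = 9.69×745.7 / 46.60 = 155.1 N·m.
Under the same torque, τ_max = 16T/(πd³) is largest where d is smallest — segment BC (d = 67.4 mm).
τ_max = 16·155.1/(π·(0.0674)³) = 2.579×10^6 Pa.

2.58 MPa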